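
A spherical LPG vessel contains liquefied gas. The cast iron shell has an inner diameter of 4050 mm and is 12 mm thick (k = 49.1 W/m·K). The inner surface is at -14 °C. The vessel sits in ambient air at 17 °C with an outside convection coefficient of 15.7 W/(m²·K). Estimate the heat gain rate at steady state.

Q ≈ 25300 W

Radial (spherical) resistances in series:
R_cast iron shell = (1/2.025 − 1/2.037)/(4π×49.1) = 4.715×10^-6 K/W
R_outer film = 1/(h·4πr_o²) = 1/(15.7×4π×2.037²) = 0.001222 K/W
R_total = 0.001226 K/W
Q = ΔT/R_total = 31/0.001226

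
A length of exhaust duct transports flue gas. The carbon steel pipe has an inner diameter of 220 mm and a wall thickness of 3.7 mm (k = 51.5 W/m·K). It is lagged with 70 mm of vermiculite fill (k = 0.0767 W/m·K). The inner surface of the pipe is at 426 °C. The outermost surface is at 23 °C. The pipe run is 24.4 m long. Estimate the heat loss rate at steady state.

Treating each annulus and film as a series resistance:
R_carbon steel pipe wall = ln(113.7/110)/(2π×51.5×24.4) = 4.19×10^-6 K/W
R_vermiculite fill = ln(183.7/113.7)/(2π×0.0767×24.4) = 0.0408 K/W
R_total = 0.0408 K/W
Q = ΔT/R_total = 403/0.0408

Q ≈ 9880 W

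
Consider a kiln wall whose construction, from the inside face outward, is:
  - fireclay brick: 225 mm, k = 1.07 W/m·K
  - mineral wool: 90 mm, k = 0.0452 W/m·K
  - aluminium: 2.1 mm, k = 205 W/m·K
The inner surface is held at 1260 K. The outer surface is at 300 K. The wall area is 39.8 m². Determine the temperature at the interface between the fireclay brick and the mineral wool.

T ≈ 1170 K

Model the wall as resistances in series:
R_fireclay brick = L/(kA) = 0.225/(1.07×39.8) = 0.005283 K/W
R_mineral wool = L/(kA) = 0.09/(0.0452×39.8) = 0.05003 K/W
R_aluminium = L/(kA) = 0.0021/(205×39.8) = 2.574×10^-7 K/W
R_total = 0.05531 K/W;  Q = ΔT/R_total = 960/0.05531 = 17360 W
T_interface = T_inner − Q·ΣR(inner→interface) = 1260 − 17400×0.005283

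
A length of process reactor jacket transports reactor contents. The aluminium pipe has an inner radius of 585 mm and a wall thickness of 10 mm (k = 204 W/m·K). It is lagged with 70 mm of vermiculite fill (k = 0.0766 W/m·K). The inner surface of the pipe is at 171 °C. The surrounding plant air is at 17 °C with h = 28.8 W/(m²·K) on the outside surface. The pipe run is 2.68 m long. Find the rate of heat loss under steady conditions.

For a radial system each layer contributes R = ln(r_out/r_in)/(2πkL); films add R = 1/(hA).
R_aluminium pipe wall = ln(595/585)/(2π×204×2.68) = 4.934×10^-6 K/W
R_vermiculite fill = ln(665/595)/(2π×0.0766×2.68) = 0.08623 K/W
R_outer film = 1/(h_o·2πr_oL) = 1/(28.8×2π×0.665×2.68) = 0.003101 K/W
R_total = 0.08934 K/W
Q = ΔT/R_total = 154/0.08934

Q ≈ 1720 W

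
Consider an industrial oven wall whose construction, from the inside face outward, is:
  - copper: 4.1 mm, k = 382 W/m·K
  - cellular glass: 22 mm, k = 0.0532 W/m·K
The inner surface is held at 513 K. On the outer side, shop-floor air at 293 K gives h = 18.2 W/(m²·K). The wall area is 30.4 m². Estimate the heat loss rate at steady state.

Series thermal resistances:
R_copper = L/(kA) = 0.0041/(382×30.4) = 3.531×10^-7 K/W
R_cellular glass = L/(kA) = 0.022/(0.0532×30.4) = 0.0136 K/W
R_outer film = 1/(h_o·A) = 1/(18.2×30.4) = 0.001807 K/W
R_total = 0.01541 K/W
Q = ΔT / R_total = 220 / 0.01541

Q ≈ 14300 W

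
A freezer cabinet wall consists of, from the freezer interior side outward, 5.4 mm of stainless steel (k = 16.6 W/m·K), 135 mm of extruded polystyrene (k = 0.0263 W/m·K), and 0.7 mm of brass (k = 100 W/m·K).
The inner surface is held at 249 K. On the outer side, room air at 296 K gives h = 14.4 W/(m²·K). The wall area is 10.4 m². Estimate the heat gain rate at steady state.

Model the wall as resistances in series:
R_stainless steel = L/(kA) = 0.0054/(16.6×10.4) = 3.128×10^-5 K/W
R_extruded polystyrene = L/(kA) = 0.135/(0.0263×10.4) = 0.4936 K/W
R_brass = L/(kA) = 0.0007/(100×10.4) = 6.731×10^-7 K/W
R_outer film = 1/(h_o·A) = 1/(14.4×10.4) = 0.006677 K/W
R_total = 0.5003 K/W
Q = ΔT / R_total = 47 / 0.5003

Q ≈ 93.9 W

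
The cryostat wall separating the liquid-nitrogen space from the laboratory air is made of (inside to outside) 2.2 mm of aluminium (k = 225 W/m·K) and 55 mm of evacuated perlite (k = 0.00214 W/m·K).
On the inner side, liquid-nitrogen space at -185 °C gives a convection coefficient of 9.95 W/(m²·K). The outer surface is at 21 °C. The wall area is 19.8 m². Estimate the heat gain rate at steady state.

Model the wall as resistances in series:
R_inner film = 1/(h_i·A) = 1/(9.95×19.8) = 0.005076 K/W
R_aluminium = L/(kA) = 0.0022/(225×19.8) = 4.938×10^-7 K/W
R_evacuated perlite = L/(kA) = 0.055/(0.00214×19.8) = 1.298 K/W
R_total = 1.303 K/W
Q = ΔT / R_total = 206 / 1.303

Q ≈ 158 W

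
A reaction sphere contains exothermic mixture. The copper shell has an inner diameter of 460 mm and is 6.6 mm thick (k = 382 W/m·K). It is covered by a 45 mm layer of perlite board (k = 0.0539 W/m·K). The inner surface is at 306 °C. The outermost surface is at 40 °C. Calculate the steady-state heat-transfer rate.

Q ≈ 267 W

Spherical conduction: R = (1/r_in − 1/r_out)/(4πk) per layer; series-sum.
R_copper shell = (1/0.23 − 1/0.2366)/(4π×382) = 2.527×10^-5 K/W
R_perlite board = (1/0.2366 − 1/0.2816)/(4π×0.0539) = 0.9972 K/W
R_total = 0.9972 K/W
Q = ΔT/R_total = 266/0.9972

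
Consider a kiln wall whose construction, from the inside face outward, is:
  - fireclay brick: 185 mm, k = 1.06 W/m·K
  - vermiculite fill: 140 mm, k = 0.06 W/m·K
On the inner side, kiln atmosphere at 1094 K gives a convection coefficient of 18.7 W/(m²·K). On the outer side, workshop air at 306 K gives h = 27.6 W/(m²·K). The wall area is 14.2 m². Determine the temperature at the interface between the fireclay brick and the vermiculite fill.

T ≈ 1020 K

Treating each layer as a thermal resistance in series:
R_inner film = 1/(h_i·A) = 1/(18.7×14.2) = 0.003766 K/W
R_fireclay brick = L/(kA) = 0.185/(1.06×14.2) = 0.01229 K/W
R_vermiculite fill = L/(kA) = 0.14/(0.06×14.2) = 0.1643 K/W
R_outer film = 1/(h_o·A) = 1/(27.6×14.2) = 0.002552 K/W
R_total = 0.1829 K/W;  Q = ΔT/R_total = 788/0.1829 = 4308 W
T_interface = T_inner − Q·ΣR(inner→interface) = 1094 − 4310×0.01606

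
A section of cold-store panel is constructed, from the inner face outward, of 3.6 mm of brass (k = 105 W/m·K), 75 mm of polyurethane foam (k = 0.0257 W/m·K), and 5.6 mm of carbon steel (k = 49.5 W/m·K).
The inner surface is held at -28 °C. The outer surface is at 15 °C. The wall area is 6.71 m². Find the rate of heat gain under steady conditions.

Thermal resistances in series:
R_brass = L/(kA) = 0.0036/(105×6.71) = 5.11×10^-6 K/W
R_polyurethane foam = L/(kA) = 0.075/(0.0257×6.71) = 0.4349 K/W
R_carbon steel = L/(kA) = 0.0056/(49.5×6.71) = 1.686×10^-5 K/W
R_total = 0.4349 K/W
Q = ΔT / R_total = 43 / 0.4349

Q ≈ 98.9 W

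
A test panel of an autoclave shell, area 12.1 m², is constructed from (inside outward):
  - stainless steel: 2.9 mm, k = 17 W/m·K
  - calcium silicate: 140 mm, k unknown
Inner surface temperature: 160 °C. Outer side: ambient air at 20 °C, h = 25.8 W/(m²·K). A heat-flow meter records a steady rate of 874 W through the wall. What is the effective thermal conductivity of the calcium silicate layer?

k ≈ 0.0737 W/(m·K)

Model the wall as resistances in series:
R_stainless steel = L/(kA) = 0.0029/(17×12.1) = 1.41×10^-5 K/W
R_outer film = 1/(h_o·A) = 1/(25.8×12.1) = 0.003203 K/W
Sum of known resistances R_other = 0.003217 K/W
Total R = ΔT/Q = 140/874 = 0.1602 K/W
R_calcium silicate = R_total − R_other = 0.157 K/W
k = L/(R·A) = 0.14/(0.157×12.1)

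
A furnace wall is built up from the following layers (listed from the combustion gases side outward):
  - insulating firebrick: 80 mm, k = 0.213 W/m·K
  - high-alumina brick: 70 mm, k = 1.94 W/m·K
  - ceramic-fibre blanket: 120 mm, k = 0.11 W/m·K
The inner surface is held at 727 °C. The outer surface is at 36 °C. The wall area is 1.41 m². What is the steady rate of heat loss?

Using the resistance-network approach (series):
R_insulating firebrick = L/(kA) = 0.08/(0.213×1.41) = 0.2664 K/W
R_high-alumina brick = L/(kA) = 0.07/(1.94×1.41) = 0.02559 K/W
R_ceramic-fibre blanket = L/(kA) = 0.12/(0.11×1.41) = 0.7737 K/W
R_total = 1.066 K/W
Q = ΔT / R_total = 691 / 1.066

Q ≈ 648 W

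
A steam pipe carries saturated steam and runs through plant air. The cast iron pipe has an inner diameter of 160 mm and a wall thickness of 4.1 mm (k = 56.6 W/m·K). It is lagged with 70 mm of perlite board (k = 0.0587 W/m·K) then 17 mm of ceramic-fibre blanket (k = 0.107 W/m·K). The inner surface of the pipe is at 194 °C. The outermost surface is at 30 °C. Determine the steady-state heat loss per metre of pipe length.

Radial resistances (cylindrical: R_cond = ln(r_o/r_i)/(2πkL), R_conv = 1/(h·2πrL)):
R_cast iron pipe wall = ln(84.1/80)/(2π×56.6×1) = 1.405×10^-4 K/W
R_perlite board = ln(154.1/84.1)/(2π×0.0587×1) = 1.642 K/W
R_ceramic-fibre blanket = ln(171.1/154.1)/(2π×0.107×1) = 0.1557 K/W
R_total = 1.798 K/W
Q = ΔT/R_total = 164/1.798

q′ ≈ 91.2 W/m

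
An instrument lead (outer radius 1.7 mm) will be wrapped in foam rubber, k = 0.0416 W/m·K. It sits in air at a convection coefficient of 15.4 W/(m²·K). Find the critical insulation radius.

For a cylinder r_cr = k/h = 0.0416/15.4
r_cr = 2.7 mm; since the bare radius (1.7 mm) is below r_cr, adding a thin layer of insulation will *increase* heat loss.

r_cr ≈ 2.7 mm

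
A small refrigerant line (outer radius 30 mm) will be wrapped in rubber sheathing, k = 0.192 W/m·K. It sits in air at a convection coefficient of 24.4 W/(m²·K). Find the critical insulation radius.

For a cylinder r_cr = k/h = 0.192/24.4
r_cr = 7.87 mm; since the bare radius (30 mm) is above r_cr, any added insulation will reduce heat loss.

r_cr ≈ 7.87 mm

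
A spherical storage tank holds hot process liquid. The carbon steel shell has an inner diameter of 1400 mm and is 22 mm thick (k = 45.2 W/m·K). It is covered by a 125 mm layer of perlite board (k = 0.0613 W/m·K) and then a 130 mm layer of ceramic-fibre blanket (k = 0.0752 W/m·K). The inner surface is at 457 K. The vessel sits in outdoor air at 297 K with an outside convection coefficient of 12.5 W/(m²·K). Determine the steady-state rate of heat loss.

Radial (spherical) resistances in series:
R_carbon steel shell = (1/0.7 − 1/0.722)/(4π×45.2) = 7.664×10^-5 K/W
R_perlite board = (1/0.722 − 1/0.847)/(4π×0.0613) = 0.2653 K/W
R_ceramic-fibre blanket = (1/0.847 − 1/0.977)/(4π×0.0752) = 0.1662 K/W
R_outer film = 1/(h·4πr_o²) = 1/(12.5×4π×0.977²) = 0.006669 K/W
R_total = 0.4383 K/W
Q = ΔT/R_total = 160/0.4383

Q ≈ 365 W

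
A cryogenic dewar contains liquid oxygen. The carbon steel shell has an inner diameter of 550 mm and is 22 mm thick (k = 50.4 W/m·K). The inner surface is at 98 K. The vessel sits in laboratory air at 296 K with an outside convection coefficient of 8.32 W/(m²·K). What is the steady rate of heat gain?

Radial (spherical) resistances in series:
R_carbon steel shell = (1/0.275 − 1/0.297)/(4π×50.4) = 4.253×10^-4 K/W
R_outer film = 1/(h·4πr_o²) = 1/(8.32×4π×0.297²) = 0.1084 K/W
R_total = 0.1089 K/W
Q = ΔT/R_total = 198/0.1089

Q ≈ 1820 W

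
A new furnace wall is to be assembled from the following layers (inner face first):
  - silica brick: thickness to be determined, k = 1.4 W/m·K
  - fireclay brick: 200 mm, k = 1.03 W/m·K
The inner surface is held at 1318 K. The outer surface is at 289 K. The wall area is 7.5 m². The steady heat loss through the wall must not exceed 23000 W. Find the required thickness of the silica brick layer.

L ≈ 198 mm

Model the wall as resistances in series:
R_fireclay brick = L/(kA) = 0.2/(1.03×7.5) = 0.02589 K/W
Sum of the known resistances R_other = 0.02589 K/W
Required total resistance R_tot = ΔT/Q_allow = 1029/23000 = 0.04474 K/W
R_silica brick = R_tot − R_other = 0.01885 K/W
L = R·k·A = 0.01885×1.4×7.5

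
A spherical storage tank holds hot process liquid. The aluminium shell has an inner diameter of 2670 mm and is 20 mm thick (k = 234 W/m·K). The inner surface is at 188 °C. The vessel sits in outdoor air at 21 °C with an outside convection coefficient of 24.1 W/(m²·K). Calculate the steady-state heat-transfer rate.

Q ≈ 92700 W

Spherical conduction: R = (1/r_in − 1/r_out)/(4πk) per layer; series-sum.
R_aluminium shell = (1/1.335 − 1/1.355)/(4π×234) = 3.76×10^-6 K/W
R_outer film = 1/(h·4πr_o²) = 1/(24.1×4π×1.355²) = 0.001798 K/W
R_total = 0.001802 K/W
Q = ΔT/R_total = 167/0.001802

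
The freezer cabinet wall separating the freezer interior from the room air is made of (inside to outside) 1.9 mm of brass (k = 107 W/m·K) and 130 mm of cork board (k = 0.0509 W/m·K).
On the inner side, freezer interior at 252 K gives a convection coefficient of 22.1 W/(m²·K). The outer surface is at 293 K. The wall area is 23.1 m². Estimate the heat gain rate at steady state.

Q ≈ 364 W

Treating each layer as a thermal resistance in series:
R_inner film = 1/(h_i·A) = 1/(22.1×23.1) = 0.001959 K/W
R_brass = L/(kA) = 0.0019/(107×23.1) = 7.687×10^-7 K/W
R_cork board = L/(kA) = 0.13/(0.0509×23.1) = 0.1106 K/W
R_total = 0.1125 K/W
Q = ΔT / R_total = 41 / 0.1125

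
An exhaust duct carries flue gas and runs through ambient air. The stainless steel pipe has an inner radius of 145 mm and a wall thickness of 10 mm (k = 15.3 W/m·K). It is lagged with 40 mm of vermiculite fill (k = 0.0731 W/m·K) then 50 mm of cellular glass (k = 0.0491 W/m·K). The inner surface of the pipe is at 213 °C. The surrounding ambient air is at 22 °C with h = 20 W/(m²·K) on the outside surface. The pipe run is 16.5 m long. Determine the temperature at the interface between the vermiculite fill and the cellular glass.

Treating each annulus and film as a series resistance:
R_stainless steel pipe wall = ln(155/145)/(2π×15.3×16.5) = 4.205×10^-5 K/W
R_vermiculite fill = ln(195/155)/(2π×0.0731×16.5) = 0.03029 K/W
R_cellular glass = ln(245/195)/(2π×0.0491×16.5) = 0.04484 K/W
R_outer film = 1/(h_o·2πr_oL) = 1/(20×2π×0.245×16.5) = 0.001969 K/W
R_total = 0.07715 K/W
Q = ΔT/R_total = 191/0.07715
Q = 2480 W
T_interface = T_inner − Q·ΣR(inner→interface) = 213 − 2480×0.03034

T ≈ 138 °C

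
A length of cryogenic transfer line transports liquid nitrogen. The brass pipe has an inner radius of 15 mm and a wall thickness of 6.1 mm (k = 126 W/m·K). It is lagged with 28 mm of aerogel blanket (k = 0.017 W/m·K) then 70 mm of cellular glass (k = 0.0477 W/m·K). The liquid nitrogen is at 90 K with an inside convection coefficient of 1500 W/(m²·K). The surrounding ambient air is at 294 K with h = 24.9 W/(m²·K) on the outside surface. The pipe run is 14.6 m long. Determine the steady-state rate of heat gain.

Q ≈ 273 W

Treating each annulus and film as a series resistance:
R_inner film = 1/(h_i·2πr₁L) = 1/(1500×2π×0.015×14.6) = 4.845×10^-4 K/W
R_brass pipe wall = ln(21.1/15)/(2π×126×14.6) = 2.952×10^-5 K/W
R_aerogel blanket = ln(49.1/21.1)/(2π×0.017×14.6) = 0.5416 K/W
R_cellular glass = ln(119.1/49.1)/(2π×0.0477×14.6) = 0.2025 K/W
R_outer film = 1/(h_o·2πr_oL) = 1/(24.9×2π×0.1191×14.6) = 0.003676 K/W
R_total = 0.7483 K/W
Q = ΔT/R_total = 204/0.7483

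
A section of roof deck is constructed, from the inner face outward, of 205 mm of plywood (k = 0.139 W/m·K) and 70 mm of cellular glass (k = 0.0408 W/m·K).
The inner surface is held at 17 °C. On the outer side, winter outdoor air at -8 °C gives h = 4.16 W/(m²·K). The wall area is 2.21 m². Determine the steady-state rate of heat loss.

Q ≈ 16.1 W

Model the wall as resistances in series:
R_plywood = L/(kA) = 0.205/(0.139×2.21) = 0.6673 K/W
R_cellular glass = L/(kA) = 0.07/(0.0408×2.21) = 0.7763 K/W
R_outer film = 1/(h_o·A) = 1/(4.16×2.21) = 0.1088 K/W
R_total = 1.552 K/W
Q = ΔT / R_total = 25 / 1.552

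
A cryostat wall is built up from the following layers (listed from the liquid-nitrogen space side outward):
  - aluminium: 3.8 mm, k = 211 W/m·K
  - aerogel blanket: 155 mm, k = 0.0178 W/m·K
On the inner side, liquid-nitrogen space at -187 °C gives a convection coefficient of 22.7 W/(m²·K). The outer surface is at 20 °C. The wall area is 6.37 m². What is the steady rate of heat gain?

Model the wall as resistances in series:
R_inner film = 1/(h_i·A) = 1/(22.7×6.37) = 0.006916 K/W
R_aluminium = L/(kA) = 0.0038/(211×6.37) = 2.827×10^-6 K/W
R_aerogel blanket = L/(kA) = 0.155/(0.0178×6.37) = 1.367 K/W
R_total = 1.374 K/W
Q = ΔT / R_total = 207 / 1.374

Q ≈ 151 W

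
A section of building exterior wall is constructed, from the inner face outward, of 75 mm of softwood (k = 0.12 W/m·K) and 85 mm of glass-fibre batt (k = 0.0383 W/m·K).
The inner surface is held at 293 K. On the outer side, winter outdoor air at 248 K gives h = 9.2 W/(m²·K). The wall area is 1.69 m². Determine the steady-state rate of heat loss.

Q ≈ 25.8 W

Series thermal resistances:
R_softwood = L/(kA) = 0.075/(0.12×1.69) = 0.3698 K/W
R_glass-fibre batt = L/(kA) = 0.085/(0.0383×1.69) = 1.313 K/W
R_outer film = 1/(h_o·A) = 1/(9.2×1.69) = 0.06432 K/W
R_total = 1.747 K/W
Q = ΔT / R_total = 45 / 1.747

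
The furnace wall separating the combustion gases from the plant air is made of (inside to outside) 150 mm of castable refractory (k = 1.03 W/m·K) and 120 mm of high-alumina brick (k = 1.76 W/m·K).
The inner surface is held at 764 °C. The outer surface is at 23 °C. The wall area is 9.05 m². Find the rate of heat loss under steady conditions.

Using the resistance-network approach (series):
R_castable refractory = L/(kA) = 0.15/(1.03×9.05) = 0.01609 K/W
R_high-alumina brick = L/(kA) = 0.12/(1.76×9.05) = 0.007534 K/W
R_total = 0.02363 K/W
Q = ΔT / R_total = 741 / 0.02363

Q ≈ 31400 W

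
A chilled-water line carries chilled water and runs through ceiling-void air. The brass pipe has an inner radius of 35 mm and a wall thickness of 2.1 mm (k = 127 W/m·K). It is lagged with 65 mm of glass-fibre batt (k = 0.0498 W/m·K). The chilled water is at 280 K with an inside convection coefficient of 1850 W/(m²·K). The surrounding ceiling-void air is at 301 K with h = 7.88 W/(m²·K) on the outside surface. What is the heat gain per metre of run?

Treating each annulus and film as a series resistance:
R_inner film = 1/(h_i·2πr₁L) = 1/(1850×2π×0.035×1) = 0.002458 K/W
R_brass pipe wall = ln(37.1/35)/(2π×127×1) = 7.302×10^-5 K/W
R_glass-fibre batt = ln(102.1/37.1)/(2π×0.0498×1) = 3.235 K/W
R_outer film = 1/(h_o·2πr_oL) = 1/(7.88×2π×0.1021×1) = 0.1978 K/W
R_total = 3.436 K/W
Q = ΔT/R_total = 21/3.436

q′ ≈ 6.11 W/m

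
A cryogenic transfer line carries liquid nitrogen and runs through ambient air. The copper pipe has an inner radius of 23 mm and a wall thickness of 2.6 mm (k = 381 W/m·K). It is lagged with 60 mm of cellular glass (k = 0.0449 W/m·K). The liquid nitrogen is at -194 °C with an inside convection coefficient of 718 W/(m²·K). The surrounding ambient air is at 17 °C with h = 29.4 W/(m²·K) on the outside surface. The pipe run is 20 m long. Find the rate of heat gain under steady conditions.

Treating each annulus and film as a series resistance:
R_inner film = 1/(h_i·2πr₁L) = 1/(718×2π×0.023×20) = 4.819×10^-4 K/W
R_copper pipe wall = ln(25.6/23)/(2π×381×20) = 2.237×10^-6 K/W
R_cellular glass = ln(85.6/25.6)/(2π×0.0449×20) = 0.2139 K/W
R_outer film = 1/(h_o·2πr_oL) = 1/(29.4×2π×0.0856×20) = 0.003162 K/W
R_total = 0.2176 K/W
Q = ΔT/R_total = 211/0.2176

Q ≈ 970 W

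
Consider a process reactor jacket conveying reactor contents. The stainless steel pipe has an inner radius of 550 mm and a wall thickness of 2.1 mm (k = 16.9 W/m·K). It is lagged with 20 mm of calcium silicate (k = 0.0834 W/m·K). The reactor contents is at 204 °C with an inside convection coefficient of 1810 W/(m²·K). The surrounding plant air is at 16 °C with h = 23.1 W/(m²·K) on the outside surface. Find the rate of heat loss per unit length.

Per-layer cylindrical resistances, series-summed:
R_inner film = 1/(h_i·2πr₁L) = 1/(1810×2π×0.55×1) = 1.599×10^-4 K/W
R_stainless steel pipe wall = ln(552.1/550)/(2π×16.9×1) = 3.589×10^-5 K/W
R_calcium silicate = ln(572.1/552.1)/(2π×0.0834×1) = 0.06791 K/W
R_outer film = 1/(h_o·2πr_oL) = 1/(23.1×2π×0.5721×1) = 0.01204 K/W
R_total = 0.08015 K/W
Q = ΔT/R_total = 188/0.08015

q′ ≈ 2350 W/m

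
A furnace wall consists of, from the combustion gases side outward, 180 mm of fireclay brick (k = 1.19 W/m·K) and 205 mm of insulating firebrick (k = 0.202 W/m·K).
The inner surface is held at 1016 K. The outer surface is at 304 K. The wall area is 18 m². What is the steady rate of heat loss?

Thermal resistances in series:
R_fireclay brick = L/(kA) = 0.18/(1.19×18) = 0.008403 K/W
R_insulating firebrick = L/(kA) = 0.205/(0.202×18) = 0.05638 K/W
R_total = 0.06478 K/W
Q = ΔT / R_total = 712 / 0.06478

Q ≈ 11000 W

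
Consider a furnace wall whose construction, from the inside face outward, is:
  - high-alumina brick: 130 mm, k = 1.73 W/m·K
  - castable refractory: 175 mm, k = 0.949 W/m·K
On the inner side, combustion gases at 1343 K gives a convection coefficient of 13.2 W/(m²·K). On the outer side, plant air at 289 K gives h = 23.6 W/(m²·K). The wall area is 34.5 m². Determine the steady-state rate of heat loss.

Q ≈ 96300 W

Thermal resistances in series:
R_inner film = 1/(h_i·A) = 1/(13.2×34.5) = 0.002196 K/W
R_high-alumina brick = L/(kA) = 0.13/(1.73×34.5) = 0.002178 K/W
R_castable refractory = L/(kA) = 0.175/(0.949×34.5) = 0.005345 K/W
R_outer film = 1/(h_o·A) = 1/(23.6×34.5) = 0.001228 K/W
R_total = 0.01095 K/W
Q = ΔT / R_total = 1054 / 0.01095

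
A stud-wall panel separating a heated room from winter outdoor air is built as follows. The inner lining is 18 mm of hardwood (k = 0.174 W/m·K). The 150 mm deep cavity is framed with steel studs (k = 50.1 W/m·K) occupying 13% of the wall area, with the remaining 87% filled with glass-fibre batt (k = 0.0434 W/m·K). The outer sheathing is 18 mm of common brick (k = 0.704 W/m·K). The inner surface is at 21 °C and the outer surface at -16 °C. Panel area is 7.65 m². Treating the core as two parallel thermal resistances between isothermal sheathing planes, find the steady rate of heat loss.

Q ≈ 1860 W

Sheathing layers in series; stud and cavity paths in parallel between them.
R_inner = 0.018/(0.174×7.65) = 0.01352 K/W
R_stud  = 0.15/(50.1×0.13×7.65) = 0.003011 K/W
R_cav   = 0.15/(0.0434×0.87×7.65) = 0.5193 K/W
1/R_core = 1/R_stud + 1/R_cav → R_core = 0.002993 K/W
R_outer = 0.018/(0.704×7.65) = 0.003342 K/W
R_total = 0.01986 K/W
Q = ΔT/R_total = 37/0.01986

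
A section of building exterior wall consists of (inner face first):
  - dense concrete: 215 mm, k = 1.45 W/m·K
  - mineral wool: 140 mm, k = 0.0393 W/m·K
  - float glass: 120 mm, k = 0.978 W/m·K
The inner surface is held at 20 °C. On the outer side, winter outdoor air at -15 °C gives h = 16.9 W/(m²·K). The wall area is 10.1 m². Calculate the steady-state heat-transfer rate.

Q ≈ 90.8 W

Using the resistance-network approach (series):
R_dense concrete = L/(kA) = 0.215/(1.45×10.1) = 0.01468 K/W
R_mineral wool = L/(kA) = 0.14/(0.0393×10.1) = 0.3527 K/W
R_float glass = L/(kA) = 0.12/(0.978×10.1) = 0.01215 K/W
R_outer film = 1/(h_o·A) = 1/(16.9×10.1) = 0.005859 K/W
R_total = 0.3854 K/W
Q = ΔT / R_total = 35 / 0.3854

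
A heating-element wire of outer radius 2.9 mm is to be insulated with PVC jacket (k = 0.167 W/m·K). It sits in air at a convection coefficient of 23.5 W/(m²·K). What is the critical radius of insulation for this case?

r_cr ≈ 7.11 mm

For a cylinder r_cr = k/h = 0.167/23.5
r_cr = 7.11 mm; since the bare radius (2.9 mm) is below r_cr, adding a thin layer of insulation will *increase* heat loss.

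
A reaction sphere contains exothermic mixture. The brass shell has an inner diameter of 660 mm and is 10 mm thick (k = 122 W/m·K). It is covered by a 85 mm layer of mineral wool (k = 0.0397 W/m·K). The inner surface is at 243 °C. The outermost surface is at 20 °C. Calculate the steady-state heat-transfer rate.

Q ≈ 189 W

Spherical conduction: R = (1/r_in − 1/r_out)/(4πk) per layer; series-sum.
R_brass shell = (1/0.33 − 1/0.34)/(4π×122) = 5.813×10^-5 K/W
R_mineral wool = (1/0.34 − 1/0.425)/(4π×0.0397) = 1.179 K/W
R_total = 1.179 K/W
Q = ΔT/R_total = 223/1.179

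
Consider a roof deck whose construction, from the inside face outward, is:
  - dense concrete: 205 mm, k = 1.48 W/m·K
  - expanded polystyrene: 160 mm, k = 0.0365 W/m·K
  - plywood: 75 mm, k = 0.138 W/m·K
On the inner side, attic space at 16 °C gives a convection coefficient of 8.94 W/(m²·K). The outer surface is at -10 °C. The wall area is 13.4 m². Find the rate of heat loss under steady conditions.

Using the resistance-network approach (series):
R_inner film = 1/(h_i·A) = 1/(8.94×13.4) = 0.008348 K/W
R_dense concrete = L/(kA) = 0.205/(1.48×13.4) = 0.01034 K/W
R_expanded polystyrene = L/(kA) = 0.16/(0.0365×13.4) = 0.3271 K/W
R_plywood = L/(kA) = 0.075/(0.138×13.4) = 0.04056 K/W
R_total = 0.3864 K/W
Q = ΔT / R_total = 26 / 0.3864

Q ≈ 67.3 W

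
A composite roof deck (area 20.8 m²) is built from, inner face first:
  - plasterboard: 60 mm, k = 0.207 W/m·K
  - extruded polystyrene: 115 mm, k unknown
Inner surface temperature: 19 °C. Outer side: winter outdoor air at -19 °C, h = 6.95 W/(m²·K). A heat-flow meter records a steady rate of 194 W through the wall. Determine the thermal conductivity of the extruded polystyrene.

k ≈ 0.0316 W/(m·K)

Model the wall as resistances in series:
R_plasterboard = L/(kA) = 0.06/(0.207×20.8) = 0.01394 K/W
R_outer film = 1/(h_o·A) = 1/(6.95×20.8) = 0.006918 K/W
Sum of known resistances R_other = 0.02085 K/W
Total R = ΔT/Q = 38/194 = 0.1959 K/W
R_extruded polystyrene = R_total − R_other = 0.175 K/W
k = L/(R·A) = 0.115/(0.175×20.8)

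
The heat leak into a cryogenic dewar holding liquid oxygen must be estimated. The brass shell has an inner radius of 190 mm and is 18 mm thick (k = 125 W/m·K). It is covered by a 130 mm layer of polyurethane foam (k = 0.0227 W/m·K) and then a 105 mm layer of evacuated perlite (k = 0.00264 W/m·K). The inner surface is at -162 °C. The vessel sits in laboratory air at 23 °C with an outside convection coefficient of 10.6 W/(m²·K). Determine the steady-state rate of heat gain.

Q ≈ 6.69 W

Each spherical layer contributes R = (1/r_i − 1/r_o)/(4πk):
R_brass shell = (1/0.19 − 1/0.208)/(4π×125) = 2.9×10^-4 K/W
R_polyurethane foam = (1/0.208 − 1/0.338)/(4π×0.0227) = 6.482 K/W
R_evacuated perlite = (1/0.338 − 1/0.443)/(4π×0.00264) = 21.14 K/W
R_outer film = 1/(h·4πr_o²) = 1/(10.6×4π×0.443²) = 0.03825 K/W
R_total = 27.66 K/W
Q = ΔT/R_total = 185/27.66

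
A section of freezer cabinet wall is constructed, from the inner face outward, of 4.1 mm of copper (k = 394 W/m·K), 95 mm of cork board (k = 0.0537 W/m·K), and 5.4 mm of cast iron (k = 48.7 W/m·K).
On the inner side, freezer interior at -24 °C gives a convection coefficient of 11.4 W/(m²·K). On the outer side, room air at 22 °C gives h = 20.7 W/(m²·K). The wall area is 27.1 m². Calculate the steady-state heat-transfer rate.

Q ≈ 654 W

Model the wall as resistances in series:
R_inner film = 1/(h_i·A) = 1/(11.4×27.1) = 0.003237 K/W
R_copper = L/(kA) = 0.0041/(394×27.1) = 3.84×10^-7 K/W
R_cork board = L/(kA) = 0.095/(0.0537×27.1) = 0.06528 K/W
R_cast iron = L/(kA) = 0.0054/(48.7×27.1) = 4.092×10^-6 K/W
R_outer film = 1/(h_o·A) = 1/(20.7×27.1) = 0.001783 K/W
R_total = 0.0703 K/W
Q = ΔT / R_total = 46 / 0.0703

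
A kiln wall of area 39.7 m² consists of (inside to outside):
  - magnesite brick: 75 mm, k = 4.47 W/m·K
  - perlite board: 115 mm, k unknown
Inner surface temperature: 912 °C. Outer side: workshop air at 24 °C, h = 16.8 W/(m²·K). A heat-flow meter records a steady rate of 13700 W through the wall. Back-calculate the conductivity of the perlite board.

k ≈ 0.0461 W/(m·K)

Thermal resistances in series:
R_magnesite brick = L/(kA) = 0.075/(4.47×39.7) = 4.226×10^-4 K/W
R_outer film = 1/(h_o·A) = 1/(16.8×39.7) = 0.001499 K/W
Sum of known resistances R_other = 0.001922 K/W
Total R = ΔT/Q = 888/13700 = 0.06482 K/W
R_perlite board = R_total − R_other = 0.0629 K/W
k = L/(R·A) = 0.115/(0.0629×39.7)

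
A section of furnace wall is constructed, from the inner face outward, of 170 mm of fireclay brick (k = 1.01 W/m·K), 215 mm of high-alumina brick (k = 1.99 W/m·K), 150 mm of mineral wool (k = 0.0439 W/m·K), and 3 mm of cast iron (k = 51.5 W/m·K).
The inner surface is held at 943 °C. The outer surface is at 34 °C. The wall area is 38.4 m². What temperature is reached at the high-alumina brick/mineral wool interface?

T ≈ 875 °C

Treating each layer as a thermal resistance in series:
R_fireclay brick = L/(kA) = 0.17/(1.01×38.4) = 0.004383 K/W
R_high-alumina brick = L/(kA) = 0.215/(1.99×38.4) = 0.002814 K/W
R_mineral wool = L/(kA) = 0.15/(0.0439×38.4) = 0.08898 K/W
R_cast iron = L/(kA) = 0.003/(51.5×38.4) = 1.517×10^-6 K/W
R_total = 0.09618 K/W;  Q = ΔT/R_total = 909/0.09618 = 9451 W
T_interface = T_inner − Q·ΣR(inner→interface) = 943 − 9450×0.007197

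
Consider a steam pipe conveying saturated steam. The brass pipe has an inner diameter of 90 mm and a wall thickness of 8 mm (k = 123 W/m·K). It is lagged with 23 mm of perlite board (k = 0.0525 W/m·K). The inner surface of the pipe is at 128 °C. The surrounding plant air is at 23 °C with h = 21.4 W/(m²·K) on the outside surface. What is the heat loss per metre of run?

For a radial system each layer contributes R = ln(r_out/r_in)/(2πkL); films add R = 1/(hA).
R_brass pipe wall = ln(53/45)/(2π×123×1) = 2.117×10^-4 K/W
R_perlite board = ln(76/53)/(2π×0.0525×1) = 1.093 K/W
R_outer film = 1/(h_o·2πr_oL) = 1/(21.4×2π×0.076×1) = 0.09786 K/W
R_total = 1.191 K/W
Q = ΔT/R_total = 105/1.191

q′ ≈ 88.2 W/m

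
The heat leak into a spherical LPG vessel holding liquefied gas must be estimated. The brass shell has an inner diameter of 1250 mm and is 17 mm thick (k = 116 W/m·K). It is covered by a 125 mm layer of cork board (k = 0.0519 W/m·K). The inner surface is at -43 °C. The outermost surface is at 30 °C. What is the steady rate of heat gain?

Each spherical layer contributes R = (1/r_i − 1/r_o)/(4πk):
R_brass shell = (1/0.625 − 1/0.642)/(4π×116) = 2.906×10^-5 K/W
R_cork board = (1/0.642 − 1/0.767)/(4π×0.0519) = 0.3892 K/W
R_total = 0.3893 K/W
Q = ΔT/R_total = 73/0.3893

Q ≈ 188 W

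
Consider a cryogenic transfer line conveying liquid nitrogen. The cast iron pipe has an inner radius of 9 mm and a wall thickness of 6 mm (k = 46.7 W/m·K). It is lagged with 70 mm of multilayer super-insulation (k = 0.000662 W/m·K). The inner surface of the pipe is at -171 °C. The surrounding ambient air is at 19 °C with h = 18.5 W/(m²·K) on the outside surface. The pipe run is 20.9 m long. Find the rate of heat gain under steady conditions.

For a radial system each layer contributes R = ln(r_out/r_in)/(2πkL); films add R = 1/(hA).
R_cast iron pipe wall = ln(15/9)/(2π×46.7×20.9) = 8.33×10^-5 K/W
R_multilayer super-insulation = ln(85/15)/(2π×0.000662×20.9) = 19.95 K/W
R_outer film = 1/(h_o·2πr_oL) = 1/(18.5×2π×0.085×20.9) = 0.004843 K/W
R_total = 19.96 K/W
Q = ΔT/R_total = 190/19.96

Q ≈ 9.52 W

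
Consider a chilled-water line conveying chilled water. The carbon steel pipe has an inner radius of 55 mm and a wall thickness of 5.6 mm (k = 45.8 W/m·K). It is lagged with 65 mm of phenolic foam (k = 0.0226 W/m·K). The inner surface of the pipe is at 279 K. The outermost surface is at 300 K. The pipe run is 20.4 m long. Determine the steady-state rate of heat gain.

Q ≈ 83.5 W

For a radial system each layer contributes R = ln(r_out/r_in)/(2πkL); films add R = 1/(hA).
R_carbon steel pipe wall = ln(60.6/55)/(2π×45.8×20.4) = 1.652×10^-5 K/W
R_phenolic foam = ln(125.6/60.6)/(2π×0.0226×20.4) = 0.2516 K/W
R_total = 0.2516 K/W
Q = ΔT/R_total = 21/0.2516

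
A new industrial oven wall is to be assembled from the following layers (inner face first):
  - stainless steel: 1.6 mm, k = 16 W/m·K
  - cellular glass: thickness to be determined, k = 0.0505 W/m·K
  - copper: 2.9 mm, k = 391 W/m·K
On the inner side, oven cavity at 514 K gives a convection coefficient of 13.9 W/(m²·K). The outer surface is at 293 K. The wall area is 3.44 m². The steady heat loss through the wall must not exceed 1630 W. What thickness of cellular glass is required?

Thermal resistances in series:
R_inner film = 1/(h_i·A) = 1/(13.9×3.44) = 0.02091 K/W
R_stainless steel = L/(kA) = 0.0016/(16×3.44) = 2.907×10^-5 K/W
R_copper = L/(kA) = 0.0029/(391×3.44) = 2.156×10^-6 K/W
Sum of the known resistances R_other = 0.02094 K/W
Required total resistance R_tot = ΔT/Q_allow = 221/1630 = 0.1356 K/W
R_cellular glass = R_tot − R_other = 0.1146 K/W
L = R·k·A = 0.1146×0.0505×3.44

L ≈ 19.9 mm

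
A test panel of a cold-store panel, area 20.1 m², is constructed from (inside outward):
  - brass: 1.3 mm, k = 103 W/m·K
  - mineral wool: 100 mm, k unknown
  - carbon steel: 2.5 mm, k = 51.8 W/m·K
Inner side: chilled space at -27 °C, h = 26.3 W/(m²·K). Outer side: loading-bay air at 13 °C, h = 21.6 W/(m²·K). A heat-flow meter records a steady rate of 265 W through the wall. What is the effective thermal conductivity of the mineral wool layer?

k ≈ 0.0339 W/(m·K)

Using the resistance-network approach (series):
R_inner film = 1/(h_i·A) = 1/(26.3×20.1) = 0.001892 K/W
R_brass = L/(kA) = 0.0013/(103×20.1) = 6.279×10^-7 K/W
R_carbon steel = L/(kA) = 0.0025/(51.8×20.1) = 2.401×10^-6 K/W
R_outer film = 1/(h_o·A) = 1/(21.6×20.1) = 0.002303 K/W
Sum of known resistances R_other = 0.004198 K/W
Total R = ΔT/Q = 40/265 = 0.1509 K/W
R_mineral wool = R_total − R_other = 0.1467 K/W
k = L/(R·A) = 0.1/(0.1467×20.1)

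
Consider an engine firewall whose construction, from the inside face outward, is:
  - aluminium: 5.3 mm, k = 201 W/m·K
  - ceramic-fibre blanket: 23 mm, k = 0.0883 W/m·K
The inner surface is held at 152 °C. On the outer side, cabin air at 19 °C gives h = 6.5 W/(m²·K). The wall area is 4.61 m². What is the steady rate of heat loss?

Q ≈ 1480 W

Thermal resistances in series:
R_aluminium = L/(kA) = 0.0053/(201×4.61) = 5.72×10^-6 K/W
R_ceramic-fibre blanket = L/(kA) = 0.023/(0.0883×4.61) = 0.0565 K/W
R_outer film = 1/(h_o·A) = 1/(6.5×4.61) = 0.03337 K/W
R_total = 0.08988 K/W
Q = ΔT / R_total = 133 / 0.08988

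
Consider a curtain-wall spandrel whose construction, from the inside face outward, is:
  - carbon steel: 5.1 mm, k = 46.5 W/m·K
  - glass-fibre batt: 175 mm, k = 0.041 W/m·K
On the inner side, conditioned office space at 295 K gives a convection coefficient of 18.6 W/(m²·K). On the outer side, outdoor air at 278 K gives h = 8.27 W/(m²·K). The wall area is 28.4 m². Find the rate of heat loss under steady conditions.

Thermal resistances in series:
R_inner film = 1/(h_i·A) = 1/(18.6×28.4) = 0.001893 K/W
R_carbon steel = L/(kA) = 0.0051/(46.5×28.4) = 3.862×10^-6 K/W
R_glass-fibre batt = L/(kA) = 0.175/(0.041×28.4) = 0.1503 K/W
R_outer film = 1/(h_o·A) = 1/(8.27×28.4) = 0.004258 K/W
R_total = 0.1564 K/W
Q = ΔT / R_total = 17 / 0.1564

Q ≈ 109 W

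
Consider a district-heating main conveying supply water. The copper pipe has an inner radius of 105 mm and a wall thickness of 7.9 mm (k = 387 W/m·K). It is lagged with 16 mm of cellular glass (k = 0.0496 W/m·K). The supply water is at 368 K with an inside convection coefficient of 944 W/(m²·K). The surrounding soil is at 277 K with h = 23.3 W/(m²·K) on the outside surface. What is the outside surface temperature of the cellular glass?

Cylindrical conduction, so R = ln(r₂/r₁)/(2πkL) per layer, in series:
R_inner film = 1/(h_i·2πr₁L) = 1/(944×2π×0.105×1) = 0.001606 K/W
R_copper pipe wall = ln(112.9/105)/(2π×387×1) = 2.983×10^-5 K/W
R_cellular glass = ln(128.9/112.9)/(2π×0.0496×1) = 0.4253 K/W
R_outer film = 1/(h_o·2πr_oL) = 1/(23.3×2π×0.1289×1) = 0.05299 K/W
R_total = 0.4799 K/W
Q = ΔT/R_total = 91/0.4799
Q = 190 W/m
T_interface = T_inner − Q·ΣR(inner→interface) = 368 − 190×0.4269

T ≈ 287 K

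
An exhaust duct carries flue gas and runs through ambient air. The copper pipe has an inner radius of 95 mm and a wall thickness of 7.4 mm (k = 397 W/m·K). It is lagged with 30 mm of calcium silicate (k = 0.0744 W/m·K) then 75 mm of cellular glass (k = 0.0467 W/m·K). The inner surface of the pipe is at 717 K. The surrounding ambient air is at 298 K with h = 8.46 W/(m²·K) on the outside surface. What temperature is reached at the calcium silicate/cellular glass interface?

For a radial system each layer contributes R = ln(r_out/r_in)/(2πkL); films add R = 1/(hA).
R_copper pipe wall = ln(102.4/95)/(2π×397×1) = 3.007×10^-5 K/W
R_calcium silicate = ln(132.4/102.4)/(2π×0.0744×1) = 0.5496 K/W
R_cellular glass = ln(207.4/132.4)/(2π×0.0467×1) = 1.53 K/W
R_outer film = 1/(h_o·2πr_oL) = 1/(8.46×2π×0.2074×1) = 0.09071 K/W
R_total = 2.17 K/W
Q = ΔT/R_total = 419/2.17
Q = 193 W/m
T_interface = T_inner − Q·ΣR(inner→interface) = 717 − 193×0.5497

T ≈ 611 K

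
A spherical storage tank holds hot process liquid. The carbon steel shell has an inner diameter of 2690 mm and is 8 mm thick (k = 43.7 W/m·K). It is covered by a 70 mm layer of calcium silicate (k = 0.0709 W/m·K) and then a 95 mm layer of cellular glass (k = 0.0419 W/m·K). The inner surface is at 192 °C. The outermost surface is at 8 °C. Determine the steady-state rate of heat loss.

For a spherical shell R = (1/r₁ − 1/r₂)/(4πk); film R = 1/(h·4πr²). In series:
R_carbon steel shell = (1/1.345 − 1/1.353)/(4π×43.7) = 8.005×10^-6 K/W
R_calcium silicate = (1/1.353 − 1/1.423)/(4π×0.0709) = 0.04081 K/W
R_cellular glass = (1/1.423 − 1/1.518)/(4π×0.0419) = 0.08353 K/W
R_total = 0.1243 K/W
Q = ΔT/R_total = 184/0.1243

Q ≈ 1480 W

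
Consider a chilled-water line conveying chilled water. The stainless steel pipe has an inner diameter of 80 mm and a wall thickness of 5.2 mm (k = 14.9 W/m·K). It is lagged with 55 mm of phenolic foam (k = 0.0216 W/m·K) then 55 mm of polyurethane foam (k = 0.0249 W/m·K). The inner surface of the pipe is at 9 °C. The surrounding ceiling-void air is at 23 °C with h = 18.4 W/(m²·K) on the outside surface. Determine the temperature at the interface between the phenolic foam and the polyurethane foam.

T ≈ 18.4 °C

Treating each annulus and film as a series resistance:
R_stainless steel pipe wall = ln(45.2/40)/(2π×14.9×1) = 0.001305 K/W
R_phenolic foam = ln(100.2/45.2)/(2π×0.0216×1) = 5.866 K/W
R_polyurethane foam = ln(155.2/100.2)/(2π×0.0249×1) = 2.797 K/W
R_outer film = 1/(h_o·2πr_oL) = 1/(18.4×2π×0.1552×1) = 0.05573 K/W
R_total = 8.719 K/W
Q = ΔT/R_total = 14/8.719
Q = 1.61 W/m
T_interface = T_inner + Q·ΣR(inner→interface) = 9 + 1.61×5.867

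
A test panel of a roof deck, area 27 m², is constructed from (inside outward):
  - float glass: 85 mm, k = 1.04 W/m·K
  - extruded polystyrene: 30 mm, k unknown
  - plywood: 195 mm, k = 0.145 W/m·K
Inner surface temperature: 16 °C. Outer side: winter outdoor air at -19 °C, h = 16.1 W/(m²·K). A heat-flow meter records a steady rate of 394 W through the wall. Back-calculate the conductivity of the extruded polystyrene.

Treating each layer as a thermal resistance in series:
R_float glass = L/(kA) = 0.085/(1.04×27) = 0.003027 K/W
R_plywood = L/(kA) = 0.195/(0.145×27) = 0.04981 K/W
R_outer film = 1/(h_o·A) = 1/(16.1×27) = 0.0023 K/W
Sum of known resistances R_other = 0.05514 K/W
Total R = ΔT/Q = 35/394 = 0.08883 K/W
R_extruded polystyrene = R_total − R_other = 0.0337 K/W
k = L/(R·A) = 0.03/(0.0337×27)

k ≈ 0.033 W/(m·K)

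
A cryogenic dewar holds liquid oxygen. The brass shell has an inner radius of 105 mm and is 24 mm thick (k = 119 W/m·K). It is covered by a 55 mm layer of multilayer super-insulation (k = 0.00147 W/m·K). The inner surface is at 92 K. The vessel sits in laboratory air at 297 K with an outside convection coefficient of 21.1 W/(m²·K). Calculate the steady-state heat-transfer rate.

For a spherical shell R = (1/r₁ − 1/r₂)/(4πk); film R = 1/(h·4πr²). In series:
R_brass shell = (1/0.105 − 1/0.129)/(4π×119) = 0.001185 K/W
R_multilayer super-insulation = (1/0.129 − 1/0.184)/(4π×0.00147) = 125.4 K/W
R_outer film = 1/(h·4πr_o²) = 1/(21.1×4π×0.184²) = 0.1114 K/W
R_total = 125.6 K/W
Q = ΔT/R_total = 205/125.6

Q ≈ 1.63 W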